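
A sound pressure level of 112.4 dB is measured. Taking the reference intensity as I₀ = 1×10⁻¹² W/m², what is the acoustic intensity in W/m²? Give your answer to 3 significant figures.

I = I₀·10^(L/10) = 10⁻¹² × 10^(112.4/10) = 10^(-0.760).

0.174 W/m²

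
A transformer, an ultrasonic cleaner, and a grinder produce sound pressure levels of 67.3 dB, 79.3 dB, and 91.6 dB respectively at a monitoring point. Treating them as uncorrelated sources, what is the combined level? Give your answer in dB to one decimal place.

For uncorrelated sources the intensities add, so convert each level to linear form, sum, and take 10·log₁₀ of the total.
Σ 10^(L/10) = 10^(67.3/10) + 10^(79.3/10) + 10^(91.6/10) = 1.536e+09.
L_total = 10·log₁₀(1.536e+09) = 91.86 dB.

91.9 dB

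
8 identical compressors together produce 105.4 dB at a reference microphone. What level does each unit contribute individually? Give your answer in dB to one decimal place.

96.4 dB

8 equal contributions raise the level by 10·log₁₀ 8 = 9.031 dB, so each unit alone gives 105.4 − 9.031.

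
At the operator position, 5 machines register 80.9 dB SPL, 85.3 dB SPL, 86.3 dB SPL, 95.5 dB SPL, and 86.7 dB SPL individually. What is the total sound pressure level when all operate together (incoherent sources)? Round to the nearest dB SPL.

For uncorrelated sources the intensities add, so convert each level to linear form, sum, and take 10·log₁₀ of the total.
Σ 10^(L/10) = 10^(80.9/10) + 10^(85.3/10) + 10^(86.3/10) + 10^(95.5/10) + 10^(86.7/10) = 4.904e+09.
L_total = 10·log₁₀(4.904e+09) = 96.91 dB SPL.

97 dB SPL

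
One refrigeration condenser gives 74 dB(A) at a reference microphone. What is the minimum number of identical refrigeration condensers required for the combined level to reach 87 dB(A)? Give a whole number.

N identical sources give L₁ + 10·log₁₀ N, so require 10·log₁₀ N ≥ 87 − 74 = 13.0 dB.
N ≥ 10^(13.0/10) = 19.953, so N = 20.

20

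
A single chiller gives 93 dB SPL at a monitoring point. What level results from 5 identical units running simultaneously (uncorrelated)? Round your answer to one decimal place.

L_total = L₁ + 10·log₁₀ N for N identical incoherent sources.
L_total = 93 + 10·log₁₀(5) = 93 + 6.990 = 99.99 dB SPL.

100.0 dB SPL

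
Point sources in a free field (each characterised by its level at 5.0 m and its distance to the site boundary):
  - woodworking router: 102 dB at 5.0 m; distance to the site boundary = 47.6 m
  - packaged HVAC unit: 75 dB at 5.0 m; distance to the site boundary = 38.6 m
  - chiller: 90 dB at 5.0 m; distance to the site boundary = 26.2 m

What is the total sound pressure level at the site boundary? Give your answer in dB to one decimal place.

First find each source's level at the receiver (point-source: −20·log₁₀(r/r_ref)), then combine on an intensity basis.
woodworking router: 102 − 20·log₁₀(47.6/5.0) = 102 − 19.57 = 82.43 dB.
packaged HVAC unit: 75 − 20·log₁₀(38.6/5.0) = 75 − 17.75 = 57.25 dB.
chiller: 90 − 20·log₁₀(26.2/5.0) = 90 − 14.39 = 75.61 dB.
Σ 10^(L/10) = 2.118e+08 → L_total = 10·log₁₀(2.118e+08) = 83.26 dB.

83.3 dB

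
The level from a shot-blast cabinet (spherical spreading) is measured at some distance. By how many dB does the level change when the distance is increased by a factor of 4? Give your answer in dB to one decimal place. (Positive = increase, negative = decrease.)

-12.0 dB

A point source loses 6 dB per doubling of distance; generally ΔL = −20·log₁₀(r₂/r₁).
ΔL = −20·log₁₀(4) = -12.04 dB.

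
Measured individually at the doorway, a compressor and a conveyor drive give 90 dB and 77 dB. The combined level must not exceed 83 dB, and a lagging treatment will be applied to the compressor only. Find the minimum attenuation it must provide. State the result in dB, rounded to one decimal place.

Fixed contribution from the other source: Σ 10^(L/10) = 10^(77/10) = 5.012e+07 (77.00 dB).
The limit corresponds to 10^(83/10) = 1.995e+08; subtracting the fixed part leaves 1.494e+08 for the compressor, i.e. 81.74 dB.
So the compressor must be reduced from 90 to 81.74 dB: IL = 8.26 dB.

8.3 dB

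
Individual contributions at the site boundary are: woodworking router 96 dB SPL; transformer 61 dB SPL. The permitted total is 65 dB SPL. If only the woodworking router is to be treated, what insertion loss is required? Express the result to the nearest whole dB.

33 dB

Everything except the woodworking router sums to 10^(61/10) = 1.259e+06 in linear terms, 61.00 dB SPL.
The limit corresponds to 10^(65/10) = 3.162e+06; subtracting the fixed part leaves 1.903e+06 for the woodworking router, i.e. 62.80 dB SPL.
Required insertion loss = 96 − 62.80 = 33.20 dB.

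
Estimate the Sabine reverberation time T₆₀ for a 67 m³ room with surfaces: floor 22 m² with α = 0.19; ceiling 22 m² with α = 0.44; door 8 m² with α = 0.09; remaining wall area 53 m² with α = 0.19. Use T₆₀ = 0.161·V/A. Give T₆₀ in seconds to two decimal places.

0.44 s

A = Σ Sᵢαᵢ = 22·0.19 + 22·0.44 + 8·0.09 + 53·0.19 = 24.65 m².
T₆₀ = 0.161 × 67 / 24.65 = 0.438 s.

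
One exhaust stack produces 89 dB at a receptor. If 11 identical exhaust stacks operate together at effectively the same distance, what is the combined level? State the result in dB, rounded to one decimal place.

L_total = L₁ + 10·log₁₀ N for N identical incoherent sources.
L_total = 89 + 10·log₁₀(11) = 89 + 10.414 = 99.41 dB.

99.4 dB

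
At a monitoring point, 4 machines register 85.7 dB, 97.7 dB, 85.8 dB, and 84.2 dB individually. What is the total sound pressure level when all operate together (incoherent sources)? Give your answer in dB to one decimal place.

For uncorrelated sources the intensities add, so convert each level to linear form, sum, and take 10·log₁₀ of the total.
Σ 10^(L/10) = 10^(85.7/10) + 10^(97.7/10) + 10^(85.8/10) + 10^(84.2/10) = 6.903e+09.
L_total = 10·log₁₀(6.903e+09) = 98.39 dB.

98.4 dB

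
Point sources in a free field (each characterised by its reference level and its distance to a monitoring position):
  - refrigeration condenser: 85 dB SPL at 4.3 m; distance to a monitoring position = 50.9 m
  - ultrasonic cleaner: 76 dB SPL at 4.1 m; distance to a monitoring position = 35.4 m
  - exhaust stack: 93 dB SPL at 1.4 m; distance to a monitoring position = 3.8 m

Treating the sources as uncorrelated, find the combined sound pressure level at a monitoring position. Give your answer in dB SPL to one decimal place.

Apply inverse-square spreading to bring every level to the receiver, then sum 10^(L/10).
refrigeration condenser: 85 − 20·log₁₀(50.9/4.3) = 85 − 21.46 = 63.54 dB SPL.
ultrasonic cleaner: 76 − 20·log₁₀(35.4/4.1) = 76 − 18.72 = 57.28 dB SPL.
exhaust stack: 93 − 20·log₁₀(3.8/1.4) = 93 − 8.67 = 84.33 dB SPL.
Σ 10^(L/10) = 2.736e+08 → L_total = 10·log₁₀(2.736e+08) = 84.37 dB SPL.

84.4 dB SPL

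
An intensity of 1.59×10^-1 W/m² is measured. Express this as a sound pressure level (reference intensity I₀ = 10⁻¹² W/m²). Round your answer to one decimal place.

112.0 dB

L = 10·log₁₀(I/I₀) = 10·log₁₀(1.59×10^-1/10⁻¹²) = 10·log₁₀(1.59×10^11).
L = 10·(0.2014 + 11) = 112.01 dB.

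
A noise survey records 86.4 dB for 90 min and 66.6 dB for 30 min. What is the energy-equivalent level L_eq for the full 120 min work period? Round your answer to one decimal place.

Weight each interval's intensity by its duration and average over T = 120 min:
Σ tᵢ·10^(Lᵢ/10) = 90·10^(86.4/10) + 30·10^(66.6/10) = 3.942e+10.
L_eq = 10·log₁₀(3.942e+10/120) = 85.17 dB.

85.2 dB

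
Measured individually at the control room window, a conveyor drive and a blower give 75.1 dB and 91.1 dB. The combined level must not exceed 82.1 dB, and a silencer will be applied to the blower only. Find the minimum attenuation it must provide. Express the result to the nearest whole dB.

Fixed contribution from the other source: Σ 10^(L/10) = 10^(75.1/10) = 3.236e+07 (75.10 dB).
To meet 82.1 dB overall, the treated blower may contribute at most 10^(82.1/10) − 3.236e+07 = 1.298e+08, i.e. 81.13 dB.
Required insertion loss = 91.1 − 81.13 = 9.97 dB.

10 dB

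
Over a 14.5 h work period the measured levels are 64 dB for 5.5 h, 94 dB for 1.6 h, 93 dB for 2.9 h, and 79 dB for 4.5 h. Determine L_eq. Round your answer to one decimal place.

Weight each interval's intensity by its duration and average over T = 14.5 h:
Σ tᵢ·10^(Lᵢ/10) = 5.5·10^(64/10) + 1.6·10^(94/10) + 2.9·10^(93/10) + 4.5·10^(79/10) = 1.018e+10.
L_eq = 10·log₁₀(1.018e+10/14.5) = 88.46 dB.

88.5 dB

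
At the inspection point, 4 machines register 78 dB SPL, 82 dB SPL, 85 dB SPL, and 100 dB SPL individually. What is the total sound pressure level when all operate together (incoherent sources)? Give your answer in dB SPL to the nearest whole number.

100 dB SPL

For uncorrelated sources the intensities add, so convert each level to linear form, sum, and take 10·log₁₀ of the total.
Σ 10^(L/10) = 10^(78/10) + 10^(82/10) + 10^(85/10) + 10^(100/10) = 1.054e+10.
L_total = 10·log₁₀(1.054e+10) = 100.23 dB SPL.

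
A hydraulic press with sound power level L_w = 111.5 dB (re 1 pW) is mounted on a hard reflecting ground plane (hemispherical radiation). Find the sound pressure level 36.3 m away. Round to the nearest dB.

The power spreads over a hemisphere of area 2π·r², so L_p = L_w − 10·log₁₀(2π·r²).
2π·r² = 8279 m², 10·log₁₀ of that is 39.180 dB.
L_p = 111.5 − 39.180 = 72.32 dB.

72 dB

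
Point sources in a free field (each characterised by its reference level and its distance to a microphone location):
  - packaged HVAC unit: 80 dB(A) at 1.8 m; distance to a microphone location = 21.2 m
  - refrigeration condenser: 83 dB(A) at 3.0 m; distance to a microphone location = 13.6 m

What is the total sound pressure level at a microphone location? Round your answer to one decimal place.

Apply inverse-square spreading to bring every level to the receiver, then sum 10^(L/10).
packaged HVAC unit: 80 − 20·log₁₀(21.2/1.8) = 80 − 21.42 = 58.58 dB(A).
refrigeration condenser: 83 − 20·log₁₀(13.6/3.0) = 83 − 13.13 = 69.87 dB(A).
Σ 10^(L/10) = 1.043e+07 → L_total = 10·log₁₀(1.043e+07) = 70.18 dB(A).

70.2 dB(A)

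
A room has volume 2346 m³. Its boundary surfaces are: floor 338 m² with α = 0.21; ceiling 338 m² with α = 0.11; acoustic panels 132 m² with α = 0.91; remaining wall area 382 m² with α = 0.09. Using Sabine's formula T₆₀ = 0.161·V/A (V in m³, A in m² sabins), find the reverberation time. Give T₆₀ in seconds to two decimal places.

1.44 s

A = Σ Sᵢαᵢ = 338·0.21 + 338·0.11 + 132·0.91 + 382·0.09 = 262.66 m².
T₆₀ = 0.161·V/A = 0.161·2346/262.66 = 1.438 s.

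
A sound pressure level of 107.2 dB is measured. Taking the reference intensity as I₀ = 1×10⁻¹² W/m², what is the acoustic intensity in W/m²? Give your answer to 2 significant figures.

0.052 W/m²

I = I₀·10^(L/10) = 10⁻¹² × 10^(107.2/10) = 10^(-1.280).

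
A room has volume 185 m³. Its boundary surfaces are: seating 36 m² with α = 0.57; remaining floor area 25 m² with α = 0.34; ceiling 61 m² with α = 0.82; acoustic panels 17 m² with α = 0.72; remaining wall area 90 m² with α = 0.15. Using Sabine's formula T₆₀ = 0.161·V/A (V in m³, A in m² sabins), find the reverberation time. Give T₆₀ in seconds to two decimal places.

0.28 s

Summing Sᵢαᵢ: 36·0.57 + 25·0.34 + 61·0.82 + 17·0.72 + 90·0.15 = 104.78 m².
T₆₀ = 0.161 × 185 / 104.78 = 0.284 s.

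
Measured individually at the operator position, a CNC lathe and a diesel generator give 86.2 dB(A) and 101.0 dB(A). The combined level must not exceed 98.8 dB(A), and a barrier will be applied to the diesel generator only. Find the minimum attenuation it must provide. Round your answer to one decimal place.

2.4 dB

The untreated sources together contribute 10^(86.2/10) = 4.169e+08, i.e. 86.20 dB(A).
The limit corresponds to 10^(98.8/10) = 7.586e+09; subtracting the fixed part leaves 7.169e+09 for the diesel generator, i.e. 98.55 dB(A).
Required insertion loss = 101.0 − 98.55 = 2.45 dB.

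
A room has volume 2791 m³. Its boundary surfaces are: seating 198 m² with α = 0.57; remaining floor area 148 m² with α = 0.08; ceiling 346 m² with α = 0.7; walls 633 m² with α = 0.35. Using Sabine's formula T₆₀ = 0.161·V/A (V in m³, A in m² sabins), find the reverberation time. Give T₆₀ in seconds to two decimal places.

0.76 s

Summing Sᵢαᵢ: 198·0.57 + 148·0.08 + 346·0.7 + 633·0.35 = 588.45 m².
T₆₀ = 0.161 × 2791 / 588.45 = 0.764 s.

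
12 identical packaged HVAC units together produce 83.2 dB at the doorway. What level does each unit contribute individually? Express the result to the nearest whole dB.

12 equal contributions raise the level by 10·log₁₀ 12 = 10.792 dB, so each unit alone gives 83.2 − 10.792.

72 dB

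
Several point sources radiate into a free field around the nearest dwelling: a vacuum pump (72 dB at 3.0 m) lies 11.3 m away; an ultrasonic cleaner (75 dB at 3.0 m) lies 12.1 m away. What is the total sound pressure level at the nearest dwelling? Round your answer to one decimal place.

64.9 dB

First find each source's level at the receiver (point-source: −20·log₁₀(r/r_ref)), then combine on an intensity basis.
vacuum pump: 72 − 20·log₁₀(11.3/3.0) = 72 − 11.52 = 60.48 dB.
ultrasonic cleaner: 75 − 20·log₁₀(12.1/3.0) = 75 − 12.11 = 62.89 dB.
Σ 10^(L/10) = 3.061e+06 → L_total = 10·log₁₀(3.061e+06) = 64.86 dB.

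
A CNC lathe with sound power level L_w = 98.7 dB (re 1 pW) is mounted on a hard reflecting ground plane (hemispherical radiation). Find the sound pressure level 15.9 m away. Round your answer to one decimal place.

66.7 dB

L_p = L_w − 10·log₁₀(2π·r²) with r = 15.9 m.
2π·r² = 1588 m², 10·log₁₀ of that is 32.010 dB.
L_p = 98.7 − 32.010 = 66.69 dB.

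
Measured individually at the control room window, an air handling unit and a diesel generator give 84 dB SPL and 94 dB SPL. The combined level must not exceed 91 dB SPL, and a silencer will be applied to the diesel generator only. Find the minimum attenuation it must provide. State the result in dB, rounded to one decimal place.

4.0 dB

Everything except the diesel generator sums to 10^(84/10) = 2.512e+08 in linear terms, 84.00 dB SPL.
To meet 91 dB SPL overall, the treated diesel generator may contribute at most 10^(91/10) − 2.512e+08 = 1.008e+09, i.e. 90.03 dB SPL.
So the diesel generator must be reduced from 94 to 90.03 dB SPL: IL = 3.97 dB.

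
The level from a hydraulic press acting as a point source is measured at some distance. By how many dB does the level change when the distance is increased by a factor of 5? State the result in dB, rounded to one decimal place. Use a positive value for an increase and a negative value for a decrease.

-14.0 dB

Point-source spreading: ΔL = −20·log₁₀(r₂/r₁).
ΔL = −20·log₁₀(5) = -13.98 dB.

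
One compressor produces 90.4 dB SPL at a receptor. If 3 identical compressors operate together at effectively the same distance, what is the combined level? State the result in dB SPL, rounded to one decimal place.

95.2 dB SPL

L_total = L₁ + 10·log₁₀ N for N identical incoherent sources.
L_total = 90.4 + 10·log₁₀(3) = 90.4 + 4.771 = 95.17 dB SPL.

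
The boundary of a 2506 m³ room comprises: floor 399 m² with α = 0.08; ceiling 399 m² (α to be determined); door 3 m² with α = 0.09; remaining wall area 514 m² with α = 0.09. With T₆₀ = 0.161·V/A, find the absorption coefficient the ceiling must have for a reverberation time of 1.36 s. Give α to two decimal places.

From T₆₀ = 0.161·V/A, the target T₆₀ = 1.36 s needs A = 0.161·2506/1.36 = 296.67 m².
Absorption from the other surfaces = 399·0.08 + 3·0.09 + 514·0.09 = 78.45 m², so the ceiling must supply 218.22 m² over 399 m².
α = 218.22/399 = 0.547.

0.55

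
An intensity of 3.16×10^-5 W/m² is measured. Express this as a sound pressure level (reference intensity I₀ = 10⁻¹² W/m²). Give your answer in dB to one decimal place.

75.0 dB

I/I₀ = 3.16×10^-5/10⁻¹² = 3.16×10^7, and L = 10·log₁₀(I/I₀).
L = 10·(0.4997 + 7) = 75.00 dB.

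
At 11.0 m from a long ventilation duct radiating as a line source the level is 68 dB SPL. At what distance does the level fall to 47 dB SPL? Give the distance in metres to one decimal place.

1384.8 m

For a line source L₁ − L₂ = 10·log₁₀(r₂/r₁), so r₂ = r₁·10^((L₁−L₂)/10).
r₂ = 11.0·10^((68−47)/10) = 11.0·10^(21.0/10) = 1384.82 m.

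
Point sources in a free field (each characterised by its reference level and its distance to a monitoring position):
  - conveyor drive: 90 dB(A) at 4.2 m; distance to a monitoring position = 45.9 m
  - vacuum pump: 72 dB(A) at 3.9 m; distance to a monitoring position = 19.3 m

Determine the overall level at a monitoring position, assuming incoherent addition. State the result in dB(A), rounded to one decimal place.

Apply inverse-square spreading to bring every level to the receiver, then sum 10^(L/10).
conveyor drive: 90 − 20·log₁₀(45.9/4.2) = 90 − 20.77 = 69.23 dB(A).
vacuum pump: 72 − 20·log₁₀(19.3/3.9) = 72 − 13.89 = 58.11 dB(A).
Σ 10^(L/10) = 9.020e+06 → L_total = 10·log₁₀(9.020e+06) = 69.55 dB(A).

69.6 dB(A)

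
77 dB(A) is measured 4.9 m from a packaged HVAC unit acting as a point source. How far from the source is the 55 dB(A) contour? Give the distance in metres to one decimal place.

The 22.0 dB drop corresponds to a distance ratio of 10^(22.0/20) for a point source.
r₂ = 4.9·10^((77−55)/20) = 4.9·10^(22.0/20) = 61.69 m.

61.7 m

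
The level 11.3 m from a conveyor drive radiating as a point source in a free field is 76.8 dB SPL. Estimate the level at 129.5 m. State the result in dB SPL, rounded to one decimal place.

55.6 dB SPL

For a point source, L₂ = L₁ − 20·log₁₀(r₂/r₁).
L₂ = 76.8 − 20·log₁₀(129.5/11.3) = 76.8 − 21.184 = 55.62 dB SPL.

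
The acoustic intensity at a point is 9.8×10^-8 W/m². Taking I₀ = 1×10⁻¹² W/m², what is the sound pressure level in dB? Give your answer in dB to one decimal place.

49.9 dB

I/I₀ = 9.8×10^-8/10⁻¹² = 9.8×10^4, and L = 10·log₁₀(I/I₀).
L = 10·(0.9912 + 4) = 49.91 dB.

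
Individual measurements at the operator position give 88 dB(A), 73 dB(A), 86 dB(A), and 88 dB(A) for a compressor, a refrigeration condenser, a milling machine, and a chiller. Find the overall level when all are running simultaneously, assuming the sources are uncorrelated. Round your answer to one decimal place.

For uncorrelated sources the intensities add, so convert each level to linear form, sum, and take 10·log₁₀ of the total.
Σ 10^(L/10) = 10^(88/10) + 10^(73/10) + 10^(86/10) + 10^(88/10) = 1.680e+09.
L_total = 10·log₁₀(1.680e+09) = 92.25 dB(A).

92.3 dB(A)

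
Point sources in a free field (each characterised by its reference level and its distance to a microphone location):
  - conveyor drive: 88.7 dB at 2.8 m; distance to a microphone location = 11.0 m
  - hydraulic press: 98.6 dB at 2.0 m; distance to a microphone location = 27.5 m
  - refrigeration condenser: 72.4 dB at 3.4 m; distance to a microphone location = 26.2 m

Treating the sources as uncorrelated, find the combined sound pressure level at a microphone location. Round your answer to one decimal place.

79.4 dB

Apply inverse-square spreading to bring every level to the receiver, then sum 10^(L/10).
conveyor drive: 88.7 − 20·log₁₀(11.0/2.8) = 88.7 − 11.88 = 76.82 dB.
hydraulic press: 98.6 − 20·log₁₀(27.5/2.0) = 98.6 − 22.77 = 75.83 dB.
refrigeration condenser: 72.4 − 20·log₁₀(26.2/3.4) = 72.4 − 17.74 = 54.66 dB.
Σ 10^(L/10) = 8.664e+07 → L_total = 10·log₁₀(8.664e+07) = 79.38 dB.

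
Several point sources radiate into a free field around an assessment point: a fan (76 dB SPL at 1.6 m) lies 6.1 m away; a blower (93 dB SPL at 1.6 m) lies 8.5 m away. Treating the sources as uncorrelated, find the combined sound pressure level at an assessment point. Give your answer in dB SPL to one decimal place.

78.7 dB SPL

First find each source's level at the receiver (point-source: −20·log₁₀(r/r_ref)), then combine on an intensity basis.
fan: 76 − 20·log₁₀(6.1/1.6) = 76 − 11.62 = 64.38 dB SPL.
blower: 93 − 20·log₁₀(8.5/1.6) = 93 − 14.51 = 78.49 dB SPL.
Σ 10^(L/10) = 7.344e+07 → L_total = 10·log₁₀(7.344e+07) = 78.66 dB SPL.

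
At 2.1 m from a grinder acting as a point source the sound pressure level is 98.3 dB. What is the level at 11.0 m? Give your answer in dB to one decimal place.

83.9 dB

For a point source, L₂ = L₁ − 20·log₁₀(r₂/r₁).
L₂ = 98.3 − 20·log₁₀(11.0/2.1) = 98.3 − 14.383 = 83.92 dB.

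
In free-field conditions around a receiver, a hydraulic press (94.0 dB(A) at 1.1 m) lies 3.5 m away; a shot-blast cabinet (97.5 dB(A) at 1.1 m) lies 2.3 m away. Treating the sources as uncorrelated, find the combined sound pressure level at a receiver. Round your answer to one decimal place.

Propagate each source to the receiver with L = L_ref − 20·log₁₀(r/r_ref), then add intensities.
hydraulic press: 94.0 − 20·log₁₀(3.5/1.1) = 94.0 − 10.05 = 83.95 dB(A).
shot-blast cabinet: 97.5 − 20·log₁₀(2.3/1.1) = 97.5 − 6.41 = 91.09 dB(A).
Σ 10^(L/10) = 1.534e+09 → L_total = 10·log₁₀(1.534e+09) = 91.86 dB(A).

91.9 dB(A)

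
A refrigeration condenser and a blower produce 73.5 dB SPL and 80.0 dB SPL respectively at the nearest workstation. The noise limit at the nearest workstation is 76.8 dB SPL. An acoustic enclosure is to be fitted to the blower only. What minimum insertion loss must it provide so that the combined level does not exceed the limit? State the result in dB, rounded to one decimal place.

5.9 dB

The untreated sources together contribute 10^(73.5/10) = 2.239e+07, i.e. 73.50 dB SPL.
The limit corresponds to 10^(76.8/10) = 4.786e+07; subtracting the fixed part leaves 2.548e+07 for the blower, i.e. 74.06 dB SPL.
So the blower must be reduced from 80.0 to 74.06 dB SPL: IL = 5.94 dB.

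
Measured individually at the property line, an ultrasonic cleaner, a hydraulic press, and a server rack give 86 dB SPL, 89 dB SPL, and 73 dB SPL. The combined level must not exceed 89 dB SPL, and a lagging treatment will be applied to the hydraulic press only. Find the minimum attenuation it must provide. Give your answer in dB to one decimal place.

The untreated sources together contribute 10^(86/10) + 10^(73/10) = 4.181e+08, i.e. 86.21 dB SPL.
The limit corresponds to 10^(89/10) = 7.943e+08; subtracting the fixed part leaves 3.763e+08 for the hydraulic press, i.e. 85.75 dB SPL.
Required insertion loss = 89 − 85.75 = 3.25 dB.

3.2 dB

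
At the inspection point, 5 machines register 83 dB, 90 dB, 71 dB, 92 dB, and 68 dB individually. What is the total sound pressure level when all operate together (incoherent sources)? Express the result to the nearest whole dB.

Incoherent sources combine by intensity addition: L_total = 10·log₁₀(Σ 10^(L_i/10)).
Σ 10^(L/10) = 10^(83/10) + 10^(90/10) + 10^(71/10) + 10^(92/10) + 10^(68/10) = 2.803e+09.
L_total = 10·log₁₀(2.803e+09) = 94.48 dB.

94 dB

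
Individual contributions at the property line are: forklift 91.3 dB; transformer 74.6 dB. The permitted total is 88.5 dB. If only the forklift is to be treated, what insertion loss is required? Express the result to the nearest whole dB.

3 dB

Everything except the forklift sums to 10^(74.6/10) = 2.884e+07 in linear terms, 74.60 dB.
To meet 88.5 dB overall, the treated forklift may contribute at most 10^(88.5/10) − 2.884e+07 = 6.791e+08, i.e. 88.32 dB.
So the forklift must be reduced from 91.3 to 88.32 dB: IL = 2.98 dB.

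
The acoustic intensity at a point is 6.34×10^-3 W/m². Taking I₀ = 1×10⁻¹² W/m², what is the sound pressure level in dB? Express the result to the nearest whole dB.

98 dB

I/I₀ = 6.34×10^-3/10⁻¹² = 6.34×10^9, and L = 10·log₁₀(I/I₀).
L = 10·(0.8021 + 9) = 98.02 dB.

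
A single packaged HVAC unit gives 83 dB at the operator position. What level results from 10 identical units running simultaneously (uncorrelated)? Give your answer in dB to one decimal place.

L_total = L₁ + 10·log₁₀ N for N identical incoherent sources.
L_total = 83 + 10·log₁₀(10) = 83 + 10.000 = 93.00 dB.

93.0 dB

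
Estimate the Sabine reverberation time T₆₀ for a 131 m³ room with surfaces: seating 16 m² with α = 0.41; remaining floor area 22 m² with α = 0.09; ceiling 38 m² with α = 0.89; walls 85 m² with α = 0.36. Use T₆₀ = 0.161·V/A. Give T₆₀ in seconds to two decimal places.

A = Σ Sᵢαᵢ = 16·0.41 + 22·0.09 + 38·0.89 + 85·0.36 = 72.96 m².
T₆₀ = 0.161 × 131 / 72.96 = 0.289 s.

0.29 s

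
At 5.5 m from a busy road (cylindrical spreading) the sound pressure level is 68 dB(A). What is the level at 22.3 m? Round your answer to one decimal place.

61.9 dB(A)

Cylindrical spreading from a line source gives a 10·log₁₀(r₂/r₁) drop.
L₂ = 68 − 10·log₁₀(22.3/5.5) = 68 − 6.079 = 61.92 dB(A).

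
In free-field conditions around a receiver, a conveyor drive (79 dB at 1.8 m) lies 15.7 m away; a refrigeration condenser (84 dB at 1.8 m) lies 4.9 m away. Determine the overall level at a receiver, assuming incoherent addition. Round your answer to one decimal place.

Propagate each source to the receiver with L = L_ref − 20·log₁₀(r/r_ref), then add intensities.
conveyor drive: 79 − 20·log₁₀(15.7/1.8) = 79 − 18.81 = 60.19 dB.
refrigeration condenser: 84 − 20·log₁₀(4.9/1.8) = 84 − 8.70 = 75.30 dB.
Σ 10^(L/10) = 3.494e+07 → L_total = 10·log₁₀(3.494e+07) = 75.43 dB.

75.4 dB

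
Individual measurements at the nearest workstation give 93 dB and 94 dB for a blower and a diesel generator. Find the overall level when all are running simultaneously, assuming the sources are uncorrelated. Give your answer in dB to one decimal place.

For uncorrelated sources the intensities add, so convert each level to linear form, sum, and take 10·log₁₀ of the total.
Σ 10^(L/10) = 10^(93/10) + 10^(94/10) = 4.507e+09.
L_total = 10·log₁₀(4.507e+09) = 96.54 dB.

96.5 dB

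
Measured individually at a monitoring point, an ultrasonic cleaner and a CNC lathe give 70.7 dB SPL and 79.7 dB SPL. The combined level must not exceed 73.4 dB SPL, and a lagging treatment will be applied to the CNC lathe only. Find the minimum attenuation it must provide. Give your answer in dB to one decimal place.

Fixed contribution from the other source: Σ 10^(L/10) = 10^(70.7/10) = 1.175e+07 (70.70 dB SPL).
The limit corresponds to 10^(73.4/10) = 2.188e+07; subtracting the fixed part leaves 1.013e+07 for the CNC lathe, i.e. 70.06 dB SPL.
Required insertion loss = 79.7 − 70.06 = 9.64 dB.

9.6 dB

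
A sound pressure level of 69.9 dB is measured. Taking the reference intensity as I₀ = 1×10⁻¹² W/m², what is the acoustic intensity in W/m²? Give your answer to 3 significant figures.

I/I₀ = 10^(69.9/10) = 9.772e+06, so I = 9.772e+06 × 10⁻¹² W/m².

9.77e-06 W/m²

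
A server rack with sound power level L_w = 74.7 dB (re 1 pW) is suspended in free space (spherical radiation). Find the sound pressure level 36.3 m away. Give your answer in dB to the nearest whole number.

33 dB

The power spreads over a sphere of area 4π·r², so L_p = L_w − 10·log₁₀(4π·r²).
4π·r² = 1.656e+04 m², 10·log₁₀ of that is 42.190 dB.
L_p = 74.7 − 42.190 = 32.51 dB.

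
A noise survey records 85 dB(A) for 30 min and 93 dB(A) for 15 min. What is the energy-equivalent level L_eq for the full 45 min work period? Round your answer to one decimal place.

Weight each interval's intensity by its duration and average over T = 45 min:
Σ tᵢ·10^(Lᵢ/10) = 30·10^(85/10) + 15·10^(93/10) = 3.942e+10.
L_eq = 10·log₁₀(3.942e+10/45) = 89.42 dB(A).

89.4 dB(A)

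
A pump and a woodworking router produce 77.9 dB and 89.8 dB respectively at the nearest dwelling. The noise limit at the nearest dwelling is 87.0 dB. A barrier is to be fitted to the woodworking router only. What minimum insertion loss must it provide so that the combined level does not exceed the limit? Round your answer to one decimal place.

Everything except the woodworking router sums to 10^(77.9/10) = 6.166e+07 in linear terms, 77.90 dB.
To meet 87.0 dB overall, the treated woodworking router may contribute at most 10^(87.0/10) − 6.166e+07 = 4.395e+08, i.e. 86.43 dB.
So the woodworking router must be reduced from 89.8 to 86.43 dB: IL = 3.37 dB.

3.4 dB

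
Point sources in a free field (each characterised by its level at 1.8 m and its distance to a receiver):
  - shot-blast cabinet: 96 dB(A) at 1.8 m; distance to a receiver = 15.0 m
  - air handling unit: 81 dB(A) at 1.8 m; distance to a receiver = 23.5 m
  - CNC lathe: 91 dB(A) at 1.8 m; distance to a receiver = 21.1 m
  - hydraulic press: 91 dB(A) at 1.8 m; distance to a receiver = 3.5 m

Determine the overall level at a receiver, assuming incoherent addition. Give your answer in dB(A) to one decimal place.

Apply inverse-square spreading to bring every level to the receiver, then sum 10^(L/10).
shot-blast cabinet: 96 − 20·log₁₀(15.0/1.8) = 96 − 18.42 = 77.58 dB(A).
air handling unit: 81 − 20·log₁₀(23.5/1.8) = 81 − 22.32 = 58.68 dB(A).
CNC lathe: 91 − 20·log₁₀(21.1/1.8) = 91 − 21.38 = 69.62 dB(A).
hydraulic press: 91 − 20·log₁₀(3.5/1.8) = 91 − 5.78 = 85.22 dB(A).
Σ 10^(L/10) = 4.002e+08 → L_total = 10·log₁₀(4.002e+08) = 86.02 dB(A).

86.0 dB(A)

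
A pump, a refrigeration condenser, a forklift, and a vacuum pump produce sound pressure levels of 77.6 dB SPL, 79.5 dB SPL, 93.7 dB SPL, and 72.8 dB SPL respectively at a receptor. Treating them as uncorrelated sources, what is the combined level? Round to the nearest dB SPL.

For uncorrelated sources the intensities add, so convert each level to linear form, sum, and take 10·log₁₀ of the total.
Σ 10^(L/10) = 10^(77.6/10) + 10^(79.5/10) + 10^(93.7/10) + 10^(72.8/10) = 2.510e+09.
L_total = 10·log₁₀(2.510e+09) = 94.00 dB SPL.

94 dB SPL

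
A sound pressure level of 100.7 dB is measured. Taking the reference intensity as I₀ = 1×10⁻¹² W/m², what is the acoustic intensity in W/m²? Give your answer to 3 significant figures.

0.0117 W/m²

L = 10·log₁₀(I/I₀) ⇒ I = I₀·10^(L/10) = 10⁻¹² × 10^10.07.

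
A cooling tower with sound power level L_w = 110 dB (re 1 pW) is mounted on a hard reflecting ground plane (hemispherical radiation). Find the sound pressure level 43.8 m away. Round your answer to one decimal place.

The power spreads over a hemisphere of area 2π·r², so L_p = L_w − 10·log₁₀(2π·r²).
2π·r² = 1.205e+04 m², 10·log₁₀ of that is 40.811 dB.
L_p = 110 − 40.811 = 69.19 dB.

69.2 dB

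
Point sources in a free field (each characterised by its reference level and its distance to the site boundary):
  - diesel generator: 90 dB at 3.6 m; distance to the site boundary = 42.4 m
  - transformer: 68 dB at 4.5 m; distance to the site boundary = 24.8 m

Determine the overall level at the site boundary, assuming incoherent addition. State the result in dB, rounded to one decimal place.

Apply inverse-square spreading to bring every level to the receiver, then sum 10^(L/10).
diesel generator: 90 − 20·log₁₀(42.4/3.6) = 90 − 21.42 = 68.58 dB.
transformer: 68 − 20·log₁₀(24.8/4.5) = 68 − 14.82 = 53.18 dB.
Σ 10^(L/10) = 7.417e+06 → L_total = 10·log₁₀(7.417e+06) = 68.70 dB.

68.7 dB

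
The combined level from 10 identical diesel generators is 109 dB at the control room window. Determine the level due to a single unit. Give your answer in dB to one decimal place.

99.0 dB

10 equal contributions raise the level by 10·log₁₀ 10 = 10.000 dB, so each unit alone gives 109 − 10.000.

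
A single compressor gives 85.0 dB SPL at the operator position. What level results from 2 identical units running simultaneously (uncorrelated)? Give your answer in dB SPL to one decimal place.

88.0 dB SPL

With 2 equal, uncorrelated contributions the intensity is 2× that of one unit, giving a rise of 10·log₁₀ 2.
L_total = 85.0 + 10·log₁₀(2) = 85.0 + 3.010 = 88.01 dB SPL.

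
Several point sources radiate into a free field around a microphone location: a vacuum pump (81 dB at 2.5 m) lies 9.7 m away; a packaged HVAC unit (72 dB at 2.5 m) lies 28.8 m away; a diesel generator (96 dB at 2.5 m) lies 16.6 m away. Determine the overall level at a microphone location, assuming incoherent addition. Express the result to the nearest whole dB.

80 dB

First find each source's level at the receiver (point-source: −20·log₁₀(r/r_ref)), then combine on an intensity basis.
vacuum pump: 81 − 20·log₁₀(9.7/2.5) = 81 − 11.78 = 69.22 dB.
packaged HVAC unit: 72 − 20·log₁₀(28.8/2.5) = 72 − 21.23 = 50.77 dB.
diesel generator: 96 − 20·log₁₀(16.6/2.5) = 96 − 16.44 = 79.56 dB.
Σ 10^(L/10) = 9.878e+07 → L_total = 10·log₁₀(9.878e+07) = 79.95 dB.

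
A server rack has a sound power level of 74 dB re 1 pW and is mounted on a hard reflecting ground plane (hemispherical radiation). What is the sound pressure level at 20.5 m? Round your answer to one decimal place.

39.8 dB

Free-field hemispherical radiation: L_p = L_w − 10·log₁₀(2π·r²), r = 20.5 m.
2π·r² = 2641 m², 10·log₁₀ of that is 34.217 dB.
L_p = 74 − 34.217 = 39.78 dB.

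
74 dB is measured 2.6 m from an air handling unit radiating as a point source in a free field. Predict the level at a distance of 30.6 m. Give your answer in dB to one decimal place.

Spherical spreading from a point source gives a 20·log₁₀(r₂/r₁) drop.
L₂ = 74 − 20·log₁₀(30.6/2.6) = 74 − 21.415 = 52.59 dB.

52.6 dB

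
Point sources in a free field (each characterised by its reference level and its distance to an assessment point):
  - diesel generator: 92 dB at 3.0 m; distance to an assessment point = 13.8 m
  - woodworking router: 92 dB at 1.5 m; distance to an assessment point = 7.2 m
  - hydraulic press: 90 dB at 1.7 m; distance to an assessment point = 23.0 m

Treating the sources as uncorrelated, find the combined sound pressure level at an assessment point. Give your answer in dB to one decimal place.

81.7 dB

Apply inverse-square spreading to bring every level to the receiver, then sum 10^(L/10).
diesel generator: 92 − 20·log₁₀(13.8/3.0) = 92 − 13.26 = 78.74 dB.
woodworking router: 92 − 20·log₁₀(7.2/1.5) = 92 − 13.62 = 78.38 dB.
hydraulic press: 90 − 20·log₁₀(23.0/1.7) = 90 − 22.63 = 67.37 dB.
Σ 10^(L/10) = 1.492e+08 → L_total = 10·log₁₀(1.492e+08) = 81.74 dB.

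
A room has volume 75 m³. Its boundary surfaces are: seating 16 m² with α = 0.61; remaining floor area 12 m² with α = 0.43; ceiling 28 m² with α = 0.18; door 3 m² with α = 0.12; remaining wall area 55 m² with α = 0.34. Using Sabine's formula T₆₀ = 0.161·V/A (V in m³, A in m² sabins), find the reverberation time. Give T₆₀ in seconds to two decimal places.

0.31 s

A = Σ Sᵢαᵢ = 16·0.61 + 12·0.43 + 28·0.18 + 3·0.12 + 55·0.34 = 39.02 m².
T₆₀ = 0.161 × 75 / 39.02 = 0.309 s.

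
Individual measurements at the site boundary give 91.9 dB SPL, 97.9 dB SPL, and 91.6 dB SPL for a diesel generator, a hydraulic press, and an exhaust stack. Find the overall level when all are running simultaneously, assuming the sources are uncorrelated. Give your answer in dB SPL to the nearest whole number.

For uncorrelated sources the intensities add, so convert each level to linear form, sum, and take 10·log₁₀ of the total.
Σ 10^(L/10) = 10^(91.9/10) + 10^(97.9/10) + 10^(91.6/10) = 9.160e+09.
L_total = 10·log₁₀(9.160e+09) = 99.62 dB SPL.

100 dB SPL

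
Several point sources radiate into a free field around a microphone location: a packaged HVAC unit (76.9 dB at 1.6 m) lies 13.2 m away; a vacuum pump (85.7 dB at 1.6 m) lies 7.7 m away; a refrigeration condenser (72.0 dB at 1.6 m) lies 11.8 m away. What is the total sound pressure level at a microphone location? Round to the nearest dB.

First find each source's level at the receiver (point-source: −20·log₁₀(r/r_ref)), then combine on an intensity basis.
packaged HVAC unit: 76.9 − 20·log₁₀(13.2/1.6) = 76.9 − 18.33 = 58.57 dB.
vacuum pump: 85.7 − 20·log₁₀(7.7/1.6) = 85.7 − 13.65 = 72.05 dB.
refrigeration condenser: 72.0 − 20·log₁₀(11.8/1.6) = 72.0 − 17.36 = 54.64 dB.
Σ 10^(L/10) = 1.705e+07 → L_total = 10·log₁₀(1.705e+07) = 72.32 dB.

72 dB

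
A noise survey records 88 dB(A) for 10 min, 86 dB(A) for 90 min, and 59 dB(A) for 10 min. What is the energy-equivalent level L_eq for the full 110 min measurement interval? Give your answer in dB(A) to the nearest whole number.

The energy average is taken in the linear domain: L_eq = 10·log₁₀[(Σ tᵢ·10^(Lᵢ/10))/T], T = 110 min.
Σ tᵢ·10^(Lᵢ/10) = 10·10^(88/10) + 90·10^(86/10) + 10·10^(59/10) = 4.215e+10.
L_eq = 10·log₁₀(4.215e+10/110) = 85.83 dB(A).

86 dB(A)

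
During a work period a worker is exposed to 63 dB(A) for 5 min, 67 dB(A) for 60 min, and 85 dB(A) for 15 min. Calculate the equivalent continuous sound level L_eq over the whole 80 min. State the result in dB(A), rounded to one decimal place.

Weight each interval's intensity by its duration and average over T = 80 min:
Σ tᵢ·10^(Lᵢ/10) = 5·10^(63/10) + 60·10^(67/10) + 15·10^(85/10) = 5.054e+09.
L_eq = 10·log₁₀(5.054e+09/80) = 78.01 dB(A).

78.0 dB(A)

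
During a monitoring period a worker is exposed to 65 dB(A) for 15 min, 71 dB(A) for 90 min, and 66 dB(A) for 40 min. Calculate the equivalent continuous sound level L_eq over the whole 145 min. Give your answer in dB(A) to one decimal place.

69.7 dB(A)

The energy average is taken in the linear domain: L_eq = 10·log₁₀[(Σ tᵢ·10^(Lᵢ/10))/T], T = 145 min.
Σ tᵢ·10^(Lᵢ/10) = 15·10^(65/10) + 90·10^(71/10) + 40·10^(66/10) = 1.340e+09.
L_eq = 10·log₁₀(1.340e+09/145) = 69.66 dB(A).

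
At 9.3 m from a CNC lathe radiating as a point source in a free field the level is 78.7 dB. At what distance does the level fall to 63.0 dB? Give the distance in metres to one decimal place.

56.7 m

Point-source spreading drops the level by 20·log₁₀(r₂/r₁); inverting, r₂/r₁ = 10^(ΔL/20).
r₂ = 9.3·10^((78.7−63.0)/20) = 9.3·10^(15.7/20) = 56.69 m.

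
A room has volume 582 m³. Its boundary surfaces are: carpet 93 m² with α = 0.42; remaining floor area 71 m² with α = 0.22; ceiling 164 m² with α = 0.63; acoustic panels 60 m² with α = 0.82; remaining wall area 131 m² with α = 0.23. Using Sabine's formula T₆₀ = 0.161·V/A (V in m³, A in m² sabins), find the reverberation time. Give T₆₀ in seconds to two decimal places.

A = Σ Sᵢαᵢ = 93·0.42 + 71·0.22 + 164·0.63 + 60·0.82 + 131·0.23 = 237.33 m².
T₆₀ = 0.161·V/A = 0.161·582/237.33 = 0.395 s.

0.39 s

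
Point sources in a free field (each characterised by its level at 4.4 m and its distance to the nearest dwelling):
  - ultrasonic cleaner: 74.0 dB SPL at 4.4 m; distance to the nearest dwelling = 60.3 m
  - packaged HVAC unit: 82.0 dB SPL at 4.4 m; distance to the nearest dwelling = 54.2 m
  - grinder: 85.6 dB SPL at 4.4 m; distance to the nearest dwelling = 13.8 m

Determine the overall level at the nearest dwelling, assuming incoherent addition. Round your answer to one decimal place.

First find each source's level at the receiver (point-source: −20·log₁₀(r/r_ref)), then combine on an intensity basis.
ultrasonic cleaner: 74.0 − 20·log₁₀(60.3/4.4) = 74.0 − 22.74 = 51.26 dB SPL.
packaged HVAC unit: 82.0 − 20·log₁₀(54.2/4.4) = 82.0 − 21.81 = 60.19 dB SPL.
grinder: 85.6 − 20·log₁₀(13.8/4.4) = 85.6 − 9.93 = 75.67 dB SPL.
Σ 10^(L/10) = 3.809e+07 → L_total = 10·log₁₀(3.809e+07) = 75.81 dB SPL.

75.8 dB SPL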